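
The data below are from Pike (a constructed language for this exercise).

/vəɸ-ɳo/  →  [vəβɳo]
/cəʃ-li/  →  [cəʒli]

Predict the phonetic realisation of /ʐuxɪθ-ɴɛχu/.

The data show regressive voicing assimilation: /ɸ/ → [β] before /ɳ/; /ʃ/ → [ʒ] before /l/. In each pair only voicing changes, matching the following consonant, while place and manner stay constant.
/θ/ is a voiceless dental fricative. The following trigger /ɴ/ is voiced, so /θ/ must become voiced as well.
A voiced dental fricative is [ð], so the surface segment is [ð].

[ʐuxɪðɴɛχu]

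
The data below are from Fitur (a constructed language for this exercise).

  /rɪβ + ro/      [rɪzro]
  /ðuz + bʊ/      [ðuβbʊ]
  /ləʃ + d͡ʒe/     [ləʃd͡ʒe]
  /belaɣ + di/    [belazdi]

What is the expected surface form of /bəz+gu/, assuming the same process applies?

The data show regressive place assimilation: /β/ → [z] before /r/; /z/ → [β] before /b/; /ɣ/ → [z] before /d/. In each pair only place changes, matching the following consonant, while manner and voice stay constant.
No alternation appears in [ləʃd͡ʒe]: there the adjacent consonants already agree in place (/ʃ/ and /d͡ʒ/ are both postalveolar), so this form is consistent with the same rule.
The rule targets /z/ (voiced alveolar fricative), which sits before the trigger /g/ (velar).
Changing only its place to velar gives [ɣ] — the voiced velar fricative.

[bəɣgu]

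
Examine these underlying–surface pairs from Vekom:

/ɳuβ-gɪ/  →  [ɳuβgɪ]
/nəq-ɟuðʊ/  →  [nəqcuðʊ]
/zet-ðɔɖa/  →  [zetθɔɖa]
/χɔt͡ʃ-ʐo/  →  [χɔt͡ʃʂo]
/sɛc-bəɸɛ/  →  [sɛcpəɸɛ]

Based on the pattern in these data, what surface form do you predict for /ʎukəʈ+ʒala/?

The data show progressive voicing assimilation: /ɟ/ → [c] after /q/; /ð/ → [θ] after /t/; /ʐ/ → [ʂ] after /t͡ʃ/; /b/ → [p] after /c/. In each pair only voicing changes, matching the preceding consonant, while place and manner stay constant.
No alternation appears in [ɳuβgɪ]: there the adjacent consonants already agree in voicing (/g/ and /β/ are both voiced), so this form is consistent with the same rule.
The rule targets /ʒ/ (voiced postalveolar fricative), which sits after the trigger /ʈ/ (voiceless).
Changing only its voicing to voiceless gives [ʃ] — the voiceless postalveolar fricative.

[ʎukəʈʃala]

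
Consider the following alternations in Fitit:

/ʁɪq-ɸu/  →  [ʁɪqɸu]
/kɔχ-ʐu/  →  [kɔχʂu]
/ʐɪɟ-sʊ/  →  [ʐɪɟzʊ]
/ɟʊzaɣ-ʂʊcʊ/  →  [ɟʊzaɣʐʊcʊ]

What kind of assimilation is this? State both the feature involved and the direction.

Underlying /ʐ/ is realised as [ʂ] next to /χ/; /χ/ itself does not change.
The change voiced → voiceless matches the voicing of the preceding /χ/, identifying this as voicing assimilation.
Place and manner are unchanged, so the assimilation is partial, not total.
Checking the remaining alternations: /s/ → [z] after /ɟ/ (voiceless → voiced, matching voiced); /ʂ/ → [ʐ] after /ɣ/ (voiceless → voiced, matching voiced) — only voicing changes, and always toward the preceding segment.
Nothing changes in [ʁɪqɸu]: there the adjacent consonants already agree in voicing (/ɸ/ and /q/ are both voiceless), so this form is consistent with the same rule.
The trigger is the preceding segment, so the direction is progressive (perseverative).

progressive voicing assimilation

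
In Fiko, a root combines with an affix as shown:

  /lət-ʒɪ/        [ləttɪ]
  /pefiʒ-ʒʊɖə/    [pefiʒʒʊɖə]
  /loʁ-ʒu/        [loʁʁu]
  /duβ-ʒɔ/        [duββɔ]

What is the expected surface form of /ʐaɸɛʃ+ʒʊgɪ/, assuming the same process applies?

The data show progressive total assimilation (/ʒ/ → [t] after /t/; /ʒ/ → [ʁ] after /ʁ/; /ʒ/ → [β] after /β/): in every case the target segment becomes identical to its preceding neighbour, copying more than a single feature.
In [pefiʒʒʊɖə] the two consonants at the boundary are already identical (/ʒ/ + /ʒ/), so the rule applies vacuously and nothing changes.
/ʒ/ is the segment targeted by the rule; it sits immediately after /ʃ/, so it assimilates completely and surfaces as [ʃ].

[ʐaɸɛʃʃʊgɪ]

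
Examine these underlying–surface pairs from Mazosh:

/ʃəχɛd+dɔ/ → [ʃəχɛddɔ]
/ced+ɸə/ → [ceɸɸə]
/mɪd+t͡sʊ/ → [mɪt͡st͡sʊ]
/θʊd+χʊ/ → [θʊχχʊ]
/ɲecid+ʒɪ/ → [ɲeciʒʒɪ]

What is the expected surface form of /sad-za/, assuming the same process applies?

The data show regressive total assimilation (/d/ → [ɸ] before /ɸ/; /d/ → [t͡s] before /t͡s/; /d/ → [χ] before /χ/; /d/ → [ʒ] before /ʒ/): in every case the target segment becomes identical to its following neighbour, copying more than a single feature.
In [ʃəχɛddɔ] the two consonants at the boundary are already identical (/d/ + /d/), so the rule applies vacuously and nothing changes.
/d/ is the segment targeted by the rule; it sits immediately before /z/, so it assimilates completely and surfaces as [z].

[sazza]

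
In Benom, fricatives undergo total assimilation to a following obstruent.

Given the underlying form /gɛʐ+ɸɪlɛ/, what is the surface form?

/ʐ/ is the segment targeted by the rule; it sits immediately before /ɸ/, so it assimilates completely and surfaces as [ɸ].

[gɛɸɸɪlɛ]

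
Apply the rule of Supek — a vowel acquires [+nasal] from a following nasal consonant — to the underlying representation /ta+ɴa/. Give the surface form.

[tãɴa]

The vowel /a/ is adjacent to the following nasal /ɴ/, so it acquires [+nasal] and surfaces as [ã].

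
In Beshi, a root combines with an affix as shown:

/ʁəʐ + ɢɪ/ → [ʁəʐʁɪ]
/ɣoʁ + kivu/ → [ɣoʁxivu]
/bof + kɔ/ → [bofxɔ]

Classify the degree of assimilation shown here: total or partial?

partial assimilation

Comparing underlying and surface forms, /ɢ/ → [ʁ] is the alternation; the neighbouring /ʐ/ is constant.
The change stop → fricative matches the manner of the preceding /ʐ/, identifying this as manner assimilation.
Place and voice are unchanged, so the assimilation is partial, not total.
The other alternating forms pattern the same way: /k/ → [x] after /ʁ/ (stop → fricative, matching a fricative); /k/ → [x] after /f/ (stop → fricative, matching a fricative) — only manner changes, and always toward the preceding segment.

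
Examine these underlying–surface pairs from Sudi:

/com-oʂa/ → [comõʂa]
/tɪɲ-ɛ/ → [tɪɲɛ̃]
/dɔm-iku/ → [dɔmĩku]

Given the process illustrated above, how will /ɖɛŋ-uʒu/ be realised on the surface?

The data show progressive nasality assimilation (vowel nasalisation): /o/ → [õ] after /m/; /ɛ/ → [ɛ̃] after /ɲ/; /i/ → [ĩ] after /m/ — a vowel is nasalised by an immediately preceding nasal consonant.
The vowel /u/ is adjacent to the preceding nasal /ŋ/, so it acquires [+nasal] and surfaces as [ũ].

[ɖɛŋũʒu]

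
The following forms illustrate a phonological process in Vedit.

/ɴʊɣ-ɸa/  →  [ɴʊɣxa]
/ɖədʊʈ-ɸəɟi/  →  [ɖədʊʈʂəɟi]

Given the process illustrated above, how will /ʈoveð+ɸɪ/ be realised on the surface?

[ʈoveðθɪ]

The data show progressive place assimilation: /ɸ/ → [x] after /ɣ/; /ɸ/ → [ʂ] after /ʈ/. In each pair only place changes, matching the preceding consonant, while manner and voice stay constant.
The rule targets /ɸ/ (voiceless bilabial fricative), which sits after the trigger /ð/ (dental).
Changing only its place to dental gives [θ] — the voiceless dental fricative.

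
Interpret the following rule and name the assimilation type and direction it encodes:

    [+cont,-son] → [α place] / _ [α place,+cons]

The rule copies the place features (abbreviated [place]) from the environment onto the target, so the assimilating feature is place.
The conditioning segment sits to the right of the focus bar, meaning the trigger follows the segment that changes — regressive assimilation.

regressive place assimilation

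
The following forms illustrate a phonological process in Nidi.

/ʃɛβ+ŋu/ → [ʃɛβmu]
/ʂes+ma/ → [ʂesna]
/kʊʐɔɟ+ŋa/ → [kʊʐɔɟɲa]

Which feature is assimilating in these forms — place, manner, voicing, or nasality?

place

Underlying /ŋ/ is realised as [m] next to /β/; /β/ itself does not change.
/ŋ/ is velar while /β/ is bilabial; the output [m] is bilabial, matching the trigger — so the feature that spreads is place.
Checking the remaining alternations: /m/ → [n] after /s/ (bilabial → alveolar, matching alveolar); /ŋ/ → [ɲ] after /ɟ/ (velar → palatal, matching palatal) — only place changes, and always toward the preceding segment.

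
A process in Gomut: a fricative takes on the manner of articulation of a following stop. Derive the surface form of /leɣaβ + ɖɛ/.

The rule targets /β/ (voiced bilabial fricative), which sits before the trigger /ɖ/ (stop).
Changing only its manner to stop gives [b] — the voiced bilabial stop.

[leɣabɖɛ]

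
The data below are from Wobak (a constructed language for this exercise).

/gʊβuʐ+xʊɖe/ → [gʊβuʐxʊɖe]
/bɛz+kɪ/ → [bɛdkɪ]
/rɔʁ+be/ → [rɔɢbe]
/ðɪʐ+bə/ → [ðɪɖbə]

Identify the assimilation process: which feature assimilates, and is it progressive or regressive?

The segment that alternates is /z/, which surfaces as [d] when adjacent to /k/.
/z/ is a fricative while /k/ is a stop; the output [d] is a stop, matching the trigger — so the feature that spreads is manner.
Place and voice are unchanged, so the assimilation is partial, not total.
The same holds elsewhere in the data: /ʁ/ → [ɢ] before /b/ (fricative → stop, matching a stop); /ʐ/ → [ɖ] before /b/ (fricative → stop, matching a stop) — only manner changes, and always toward the following segment.
Nothing changes in [gʊβuʐxʊɖe]: there the adjacent consonants already agree in manner (/ʐ/ and /x/ are both fricatives), so this form is consistent with the same rule.
Since the segment that changes precedes the conditioning segment, the assimilation is regressive.

regressive manner assimilation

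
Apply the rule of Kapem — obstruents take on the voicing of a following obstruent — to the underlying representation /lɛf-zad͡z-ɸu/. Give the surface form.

The rule targets /f/ (voiceless labiodental fricative), which sits before the trigger /z/ (voiced).
The voiced labiodental fricative is [v], so /f/ → [v].
The same rule applies at the second boundary: /d͡z/ → [t͡s] next to /ɸ/.

[lɛvzat͡sɸu]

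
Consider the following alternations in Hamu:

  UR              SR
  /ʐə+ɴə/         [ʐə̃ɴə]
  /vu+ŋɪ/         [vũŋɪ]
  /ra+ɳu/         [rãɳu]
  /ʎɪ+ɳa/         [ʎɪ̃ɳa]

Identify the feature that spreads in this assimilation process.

nasality

The vowel /ə/ surfaces as nasalised [ə̃] next to the following nasal /ɴ/ — it has acquired the [+nasal] feature of its neighbour.
The other forms show the same pattern: /u/ → [ũ] before /ŋ/; /a/ → [ã] before /ɳ/; /ɪ/ → [ɪ̃] before /ɳ/ — each time a vowel is nasalised next to a following nasal.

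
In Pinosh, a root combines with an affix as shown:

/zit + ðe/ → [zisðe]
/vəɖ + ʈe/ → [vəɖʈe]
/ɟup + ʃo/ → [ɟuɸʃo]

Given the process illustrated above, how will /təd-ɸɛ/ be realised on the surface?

[təzɸɛ]

The data show regressive manner assimilation: /t/ → [s] before /ð/; /p/ → [ɸ] before /ʃ/. In each pair only manner changes, matching the following consonant, while place and voice stay constant.
Nothing changes in [vəɖʈe]: there the adjacent consonants already agree in manner (/ɖ/ and /ʈ/ are both stops), so this form is consistent with the same rule.
The rule targets /d/ (voiced alveolar stop), which sits before the trigger /ɸ/ (fricative).
A voiced alveolar fricative is [z], so the surface segment is [z].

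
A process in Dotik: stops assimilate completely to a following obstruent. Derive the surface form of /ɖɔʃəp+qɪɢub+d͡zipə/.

[ɖɔʃəqqɪɢud͡zd͡zipə]

/p/ is the segment targeted by the rule; it sits immediately before /q/, so it assimilates completely and surfaces as [q].
At the second juncture, /b/ likewise becomes [d͡z] adjacent to /d͡z/.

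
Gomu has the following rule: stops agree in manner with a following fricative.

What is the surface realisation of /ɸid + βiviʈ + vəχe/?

[ɸizβiviʂvəχe]

The rule targets /d/ (voiced alveolar stop), which sits before the trigger /β/ (fricative).
Changing only its manner to fricative gives [z] — the voiced alveolar fricative.
The same rule applies at the second boundary: /ʈ/ → [ʂ] next to /v/.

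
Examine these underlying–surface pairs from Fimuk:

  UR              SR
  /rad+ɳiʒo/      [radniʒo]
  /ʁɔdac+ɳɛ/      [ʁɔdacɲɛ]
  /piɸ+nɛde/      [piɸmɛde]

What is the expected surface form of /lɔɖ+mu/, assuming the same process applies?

[lɔɖɳu]

The data show progressive place assimilation: /ɳ/ → [n] after /d/; /ɳ/ → [ɲ] after /c/; /n/ → [m] after /ɸ/. In each pair only place changes, matching the preceding consonant, while manner and voice stay constant.
The rule targets /m/ (voiced bilabial nasal), which sits after the trigger /ɖ/ (retroflex).
The voiced retroflex nasal is [ɳ], so /m/ → [ɳ].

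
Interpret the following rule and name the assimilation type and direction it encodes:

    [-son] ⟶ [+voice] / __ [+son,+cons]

The structural change is [+voice], and the conditioning segment [+son,+cons] (a sonorant consonant) is itself voiced, so the target comes to share the voicing of its neighbour — voicing assimilation.
Since the environment is written after the underscore, the trigger follows the target; the direction is regressive.

regressive voicing assimilation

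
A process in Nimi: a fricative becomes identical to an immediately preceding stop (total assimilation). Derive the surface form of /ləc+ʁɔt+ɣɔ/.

[ləccɔttɔ]

/ʁ/ is the segment targeted by the rule; it sits immediately after /c/, so it assimilates completely and surfaces as [c].
The same rule applies at the second boundary: /ɣ/ → [t] next to /t/.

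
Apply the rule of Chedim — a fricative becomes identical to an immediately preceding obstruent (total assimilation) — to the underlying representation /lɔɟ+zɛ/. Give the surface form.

/z/ is the segment targeted by the rule; it sits immediately after /ɟ/, so it assimilates completely and surfaces as [ɟ].

[lɔɟɟɛ]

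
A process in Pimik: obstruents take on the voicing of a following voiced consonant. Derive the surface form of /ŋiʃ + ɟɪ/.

/ʃ/ is a voiceless postalveolar fricative. The following trigger /ɟ/ is voiced, so /ʃ/ must become voiced as well.
Changing only its voicing to voiced gives [ʒ] — the voiced postalveolar fricative.

[ŋiʒɟɪ]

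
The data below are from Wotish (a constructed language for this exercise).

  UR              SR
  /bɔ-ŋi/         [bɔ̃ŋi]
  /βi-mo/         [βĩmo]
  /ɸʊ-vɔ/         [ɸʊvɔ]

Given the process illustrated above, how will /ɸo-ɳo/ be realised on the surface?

[ɸõɳo]

The data show regressive nasality assimilation (vowel nasalisation): /ɔ/ → [ɔ̃] before /ŋ/; /i/ → [ĩ] before /m/ — a vowel is nasalised by an immediately following nasal consonant.
No change occurs in [ɸʊvɔ] because the vowel at the boundary is adjacent to an oral consonant, not a nasal (/ʊ/ next to /v/).
The vowel /o/ is adjacent to the following nasal /ɳ/, so it acquires [+nasal] and surfaces as [õ].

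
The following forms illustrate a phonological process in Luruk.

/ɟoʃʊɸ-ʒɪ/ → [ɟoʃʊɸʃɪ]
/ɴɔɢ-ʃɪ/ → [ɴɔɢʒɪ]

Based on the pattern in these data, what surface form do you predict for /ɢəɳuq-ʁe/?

The data show progressive voicing assimilation: /ʒ/ → [ʃ] after /ɸ/; /ʃ/ → [ʒ] after /ɢ/. In each pair only voicing changes, matching the preceding consonant, while place and manner stay constant.
/ʁ/ is a voiced uvular fricative. The preceding trigger /q/ is voiceless, so /ʁ/ must become voiceless as well.
Changing only its voicing to voiceless gives [χ] — the voiceless uvular fricative.

[ɢəɳuqχe]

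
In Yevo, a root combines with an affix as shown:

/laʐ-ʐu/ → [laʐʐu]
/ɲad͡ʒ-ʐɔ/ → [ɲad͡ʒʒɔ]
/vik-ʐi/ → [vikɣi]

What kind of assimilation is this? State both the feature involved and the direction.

Underlying /ʐ/ is realised as [ʒ] next to /d͡ʒ/; /d͡ʒ/ itself does not change.
/ʐ/ is retroflex while /d͡ʒ/ is postalveolar; the output [ʒ] is postalveolar, matching the trigger — so the feature that spreads is place.
Manner and voice are unchanged, so the assimilation is partial, not total.
The same holds elsewhere in the data: /ʐ/ → [ɣ] after /k/ (retroflex → velar, matching velar) — only place changes, and always toward the preceding segment.
No alternation appears in [laʐʐu]: there the adjacent consonants already agree in place (/ʐ/ and /ʐ/ are both retroflex), so this form is consistent with the same rule.
The trigger is the preceding segment, so the direction is progressive (perseverative).

progressive place assimilation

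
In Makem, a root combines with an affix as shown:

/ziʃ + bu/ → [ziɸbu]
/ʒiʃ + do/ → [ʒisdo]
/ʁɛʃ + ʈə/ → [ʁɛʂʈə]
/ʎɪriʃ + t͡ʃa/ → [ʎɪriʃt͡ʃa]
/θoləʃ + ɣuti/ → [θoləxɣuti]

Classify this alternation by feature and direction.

The segment that alternates is /ʃ/, which surfaces as [ɸ] when adjacent to /b/.
/ʃ/ is postalveolar while /b/ is bilabial; the output [ɸ] is bilabial, matching the trigger — so the feature that spreads is place.
Manner and voice are unchanged, so the assimilation is partial, not total.
The same holds elsewhere in the data: /ʃ/ → [s] before /d/ (postalveolar → alveolar, matching alveolar); /ʃ/ → [ʂ] before /ʈ/ (postalveolar → retroflex, matching retroflex); /ʃ/ → [x] before /ɣ/ (postalveolar → velar, matching velar) — only place changes, and always toward the following segment.
Nothing changes in [ʎɪriʃt͡ʃa]: there the adjacent consonants already agree in place (/ʃ/ and /t͡ʃ/ are both postalveolar), so this form is consistent with the same rule.
Since the segment that changes precedes the conditioning segment, the assimilation is regressive.

regressive place assimilation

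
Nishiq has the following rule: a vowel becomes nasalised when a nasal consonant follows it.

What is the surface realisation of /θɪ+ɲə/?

[θɪ̃ɲə]

/ɪ/ sits next to the nasal /ɲ/ and is therefore nasalised to [ɪ̃].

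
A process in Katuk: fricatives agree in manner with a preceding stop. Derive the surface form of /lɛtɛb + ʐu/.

[lɛtɛbɖu]

/ʐ/ is a voiced retroflex fricative. The preceding trigger /b/ is a stop, so /ʐ/ must become a stop as well.
A voiced retroflex stop is [ɖ], so the surface segment is [ɖ].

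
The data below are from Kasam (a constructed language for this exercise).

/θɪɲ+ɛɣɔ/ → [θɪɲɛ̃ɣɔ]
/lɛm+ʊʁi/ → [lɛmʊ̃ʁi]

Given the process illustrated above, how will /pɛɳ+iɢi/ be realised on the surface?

[pɛɳĩɢi]

The data show progressive nasality assimilation (vowel nasalisation): /ɛ/ → [ɛ̃] after /ɲ/; /ʊ/ → [ʊ̃] after /m/ — a vowel is nasalised by an immediately preceding nasal consonant.
The vowel /i/ is adjacent to the preceding nasal /ɳ/, so it acquires [+nasal] and surfaces as [ĩ].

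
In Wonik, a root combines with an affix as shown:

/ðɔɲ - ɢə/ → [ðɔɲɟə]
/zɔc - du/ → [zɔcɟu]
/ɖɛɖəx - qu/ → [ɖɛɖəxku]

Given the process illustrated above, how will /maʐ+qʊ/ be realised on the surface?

[maʐʈʊ]

The data show progressive place assimilation: /ɢ/ → [ɟ] after /ɲ/; /d/ → [ɟ] after /c/; /q/ → [k] after /x/. In each pair only place changes, matching the preceding consonant, while manner and voice stay constant.
The rule targets /q/ (voiceless uvular stop), which sits after the trigger /ʐ/ (retroflex).
The voiceless retroflex stop is [ʈ], so /q/ → [ʈ].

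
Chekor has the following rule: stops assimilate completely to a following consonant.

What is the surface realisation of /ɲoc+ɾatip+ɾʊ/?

[ɲoɾɾatiɾɾʊ]

/c/ is the segment targeted by the rule; it sits immediately before /ɾ/, so it assimilates completely and surfaces as [ɾ].
At the second juncture, /p/ likewise becomes [ɾ] adjacent to /ɾ/.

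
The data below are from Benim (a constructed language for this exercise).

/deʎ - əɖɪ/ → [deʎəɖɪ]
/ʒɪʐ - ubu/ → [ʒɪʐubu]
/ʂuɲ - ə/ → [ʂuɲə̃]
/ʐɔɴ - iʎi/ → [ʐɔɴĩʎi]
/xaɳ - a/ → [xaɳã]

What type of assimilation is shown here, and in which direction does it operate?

The vowel /ə/ surfaces as nasalised [ə̃] next to the preceding nasal /ɲ/ — it has acquired the [+nasal] feature of its neighbour.
The other forms show the same pattern: /i/ → [ĩ] after /ɴ/; /a/ → [ã] after /ɳ/ — each time a vowel is nasalised next to a preceding nasal.
No change occurs in [deʎəɖɪ], [ʒɪʐubu] because the vowel at the boundary is adjacent to an oral consonant, not a nasal (/ə/ next to /ʎ/; /u/ next to /ʐ/).
Because the conditioning nasal is to the left of the vowel that changes, the process is progressive (perseverative).

progressive nasality assimilation (vowel nasalisation)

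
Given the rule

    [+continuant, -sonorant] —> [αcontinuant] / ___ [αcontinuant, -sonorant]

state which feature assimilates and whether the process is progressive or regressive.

The rule copies [continuant] (continuancy) from the environment onto the target fricatives; since [±continuant] encodes the stop/fricative manner contrast, the assimilating dimension is manner.
The conditioning segment sits to the right of the focus bar, meaning the trigger follows the segment that changes — regressive assimilation.

regressive manner assimilation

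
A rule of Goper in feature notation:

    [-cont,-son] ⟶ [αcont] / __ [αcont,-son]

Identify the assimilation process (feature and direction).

regressive manner assimilation

The rule copies [cont] (continuancy) from the environment onto the target stops; since [±cont] encodes the stop/fricative manner contrast, the assimilating dimension is manner.
The conditioning segment sits to the right of the focus bar, meaning the trigger follows the segment that changes — regressive assimilation.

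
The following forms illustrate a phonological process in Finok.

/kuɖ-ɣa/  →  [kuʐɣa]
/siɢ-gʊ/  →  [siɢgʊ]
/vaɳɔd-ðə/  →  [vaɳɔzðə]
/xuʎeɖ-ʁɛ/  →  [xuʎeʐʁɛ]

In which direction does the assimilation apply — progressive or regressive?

The segment that alternates is /ɖ/, which surfaces as [ʐ] when adjacent to /ɣ/.
/ɖ/ is a stop while /ɣ/ is a fricative; the output [ʐ] is a fricative, matching the trigger — so the feature that spreads is manner.
The other alternating forms pattern the same way: /d/ → [z] before /ð/ (stop → fricative, matching a fricative); /ɖ/ → [ʐ] before /ʁ/ (stop → fricative, matching a fricative) — only manner changes, and always toward the following segment.
No alternation appears in [siɢgʊ]: there the adjacent consonants already agree in manner (/ɢ/ and /g/ are both stops), so this form is consistent with the same rule.
The trigger is the following segment, so the direction is regressive (anticipatory).

regressive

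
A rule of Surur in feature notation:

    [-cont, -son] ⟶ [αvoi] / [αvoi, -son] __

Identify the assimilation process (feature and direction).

The rule copies [voi] from the environment onto the target, so the assimilating feature is voicing.
The conditioning segment sits to the left of the focus bar, meaning the trigger precedes the segment that changes — progressive assimilation.

progressive voicing assimilation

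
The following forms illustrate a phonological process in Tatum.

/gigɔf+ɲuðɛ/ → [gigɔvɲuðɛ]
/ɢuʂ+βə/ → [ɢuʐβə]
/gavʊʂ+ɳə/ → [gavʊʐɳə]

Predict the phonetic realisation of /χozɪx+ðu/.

The data show regressive voicing assimilation: /f/ → [v] before /ɲ/; /ʂ/ → [ʐ] before /β/; /ʂ/ → [ʐ] before /ɳ/. In each pair only voicing changes, matching the following consonant, while place and manner stay constant.
/x/ is a voiceless velar fricative. The following trigger /ð/ is voiced, so /x/ must become voiced as well.
The voiced velar fricative is [ɣ], so /x/ → [ɣ].

[χozɪɣðu]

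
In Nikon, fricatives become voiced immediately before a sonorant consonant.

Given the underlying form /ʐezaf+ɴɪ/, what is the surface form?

/f/ is a voiceless labiodental fricative. The following trigger /ɴ/ is voiced, so /f/ must become voiced as well.
Changing only its voicing to voiced gives [v] — the voiced labiodental fricative.

[ʐezavɴɪ]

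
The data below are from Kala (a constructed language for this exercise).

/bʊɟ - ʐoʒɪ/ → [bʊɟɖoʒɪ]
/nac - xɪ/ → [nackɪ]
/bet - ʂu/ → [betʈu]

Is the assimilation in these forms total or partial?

Comparing underlying and surface forms, /ʐ/ → [ɖ] is the alternation; the neighbouring /ɟ/ is constant.
The change fricative → stop matches the manner of the preceding /ɟ/, identifying this as manner assimilation.
Place and voice are unchanged, so the assimilation is partial, not total.
Checking the remaining alternations: /x/ → [k] after /c/ (fricative → stop, matching a stop); /ʂ/ → [ʈ] after /t/ (fricative → stop, matching a stop) — only manner changes, and always toward the preceding segment.

partial assimilation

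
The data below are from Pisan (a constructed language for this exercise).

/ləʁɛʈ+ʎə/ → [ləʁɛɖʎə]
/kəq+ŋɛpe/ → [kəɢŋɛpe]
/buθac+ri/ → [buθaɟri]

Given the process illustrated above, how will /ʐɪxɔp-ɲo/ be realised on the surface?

The data show regressive voicing assimilation: /ʈ/ → [ɖ] before /ʎ/; /q/ → [ɢ] before /ŋ/; /c/ → [ɟ] before /r/. In each pair only voicing changes, matching the following consonant, while place and manner stay constant.
The rule targets /p/ (voiceless bilabial stop), which sits before the trigger /ɲ/ (voiced).
The voiced bilabial stop is [b], so /p/ → [b].

[ʐɪxɔbɲo]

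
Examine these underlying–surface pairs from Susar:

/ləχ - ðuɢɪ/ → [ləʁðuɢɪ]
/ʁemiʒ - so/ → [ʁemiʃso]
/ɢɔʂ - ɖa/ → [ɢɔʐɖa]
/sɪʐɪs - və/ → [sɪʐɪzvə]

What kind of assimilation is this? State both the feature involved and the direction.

Underlying /χ/ is realised as [ʁ] next to /ð/; /ð/ itself does not change.
The change voiceless → voiced matches the voicing of the following /ð/, identifying this as voicing assimilation.
Place and manner are unchanged, so the assimilation is partial, not total.
The other alternating forms pattern the same way: /ʒ/ → [ʃ] before /s/ (voiced → voiceless, matching voiceless); /ʂ/ → [ʐ] before /ɖ/ (voiceless → voiced, matching voiced); /s/ → [z] before /v/ (voiceless → voiced, matching voiced) — only voicing changes, and always toward the following segment.
The trigger is the following segment, so the direction is regressive (anticipatory).

regressive voicing assimilation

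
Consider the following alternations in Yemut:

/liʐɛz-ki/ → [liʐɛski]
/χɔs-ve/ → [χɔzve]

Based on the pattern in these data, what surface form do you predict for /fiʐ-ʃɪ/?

[fiʂʃɪ]

The data show regressive voicing assimilation: /z/ → [s] before /k/; /s/ → [z] before /v/. In each pair only voicing changes, matching the following consonant, while place and manner stay constant.
/ʐ/ is a voiced retroflex fricative. The following trigger /ʃ/ is voiceless, so /ʐ/ must become voiceless as well.
A voiceless retroflex fricative is [ʂ], so the surface segment is [ʂ].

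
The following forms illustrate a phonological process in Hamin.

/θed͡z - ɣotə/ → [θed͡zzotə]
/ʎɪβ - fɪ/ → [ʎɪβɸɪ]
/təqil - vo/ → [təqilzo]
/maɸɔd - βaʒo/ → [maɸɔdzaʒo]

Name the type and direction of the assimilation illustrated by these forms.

Underlying /ɣ/ is realised as [z] next to /d͡z/; /d͡z/ itself does not change.
The change velar → alveolar matches the place of the preceding /d͡z/, identifying this as place assimilation.
Manner and voice are unchanged, so the assimilation is partial, not total.
The other alternating forms pattern the same way: /f/ → [ɸ] after /β/ (labiodental → bilabial, matching bilabial); /v/ → [z] after /l/ (labiodental → alveolar, matching alveolar); /β/ → [z] after /d/ (bilabial → alveolar, matching alveolar) — only place changes, and always toward the preceding segment.
Since the segment that changes follows the conditioning segment, the assimilation is progressive.

progressive place assimilation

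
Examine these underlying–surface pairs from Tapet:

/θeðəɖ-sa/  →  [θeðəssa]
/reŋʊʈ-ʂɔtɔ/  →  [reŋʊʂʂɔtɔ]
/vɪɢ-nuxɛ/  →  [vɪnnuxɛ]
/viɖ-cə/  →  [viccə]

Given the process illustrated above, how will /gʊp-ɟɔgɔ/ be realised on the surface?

[gʊɟɟɔgɔ]

The data show regressive total assimilation (/ɖ/ → [s] before /s/; /ʈ/ → [ʂ] before /ʂ/; /ɢ/ → [n] before /n/; /ɖ/ → [c] before /c/): in every case the target segment becomes identical to its following neighbour, copying more than a single feature.
/p/ is the segment targeted by the rule; it sits immediately before /ɟ/, so it assimilates completely and surfaces as [ɟ].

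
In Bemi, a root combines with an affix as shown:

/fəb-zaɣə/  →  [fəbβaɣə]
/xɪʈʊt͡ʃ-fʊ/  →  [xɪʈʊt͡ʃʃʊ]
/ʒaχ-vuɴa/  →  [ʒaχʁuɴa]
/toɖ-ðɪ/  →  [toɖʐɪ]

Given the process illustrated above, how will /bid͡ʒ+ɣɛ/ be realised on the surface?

[bid͡ʒʒɛ]

The data show progressive place assimilation: /z/ → [β] after /b/; /f/ → [ʃ] after /t͡ʃ/; /v/ → [ʁ] after /χ/; /ð/ → [ʐ] after /ɖ/. In each pair only place changes, matching the preceding consonant, while manner and voice stay constant.
The rule targets /ɣ/ (voiced velar fricative), which sits after the trigger /d͡ʒ/ (postalveolar).
A voiced postalveolar fricative is [ʒ], so the surface segment is [ʒ].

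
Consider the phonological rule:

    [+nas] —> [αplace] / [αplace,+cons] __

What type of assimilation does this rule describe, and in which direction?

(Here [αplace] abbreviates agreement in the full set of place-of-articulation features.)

progressive place assimilation

The shared variable α links the value of the place features (abbreviated [place]) on the target to the same value on the neighbouring segment, so place is the feature that assimilates.
The conditioning segment sits to the left of the focus bar, meaning the trigger precedes the segment that changes — progressive assimilation.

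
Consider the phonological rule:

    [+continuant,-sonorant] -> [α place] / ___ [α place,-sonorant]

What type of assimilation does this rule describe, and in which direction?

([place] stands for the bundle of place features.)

regressive place assimilation

The rule copies the place features (abbreviated [place]) from the environment onto the target, so the assimilating feature is place.
The conditioning segment sits to the right of the focus bar, meaning the trigger follows the segment that changes — regressive assimilation.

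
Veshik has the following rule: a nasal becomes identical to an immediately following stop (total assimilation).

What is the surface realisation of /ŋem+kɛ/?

[ŋekkɛ]

/m/ is the segment targeted by the rule; it sits immediately before /k/, so it assimilates completely and surfaces as [k].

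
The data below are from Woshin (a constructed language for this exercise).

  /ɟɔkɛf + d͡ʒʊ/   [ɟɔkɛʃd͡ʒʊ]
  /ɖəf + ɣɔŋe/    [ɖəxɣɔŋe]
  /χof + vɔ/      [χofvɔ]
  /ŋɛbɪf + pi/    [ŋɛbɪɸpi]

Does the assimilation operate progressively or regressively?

regressive

Comparing underlying and surface forms, /f/ → [ʃ] is the alternation; the neighbouring /d͡ʒ/ is constant.
The change labiodental → postalveolar matches the place of the following /d͡ʒ/, identifying this as place assimilation.
Checking the remaining alternations: /f/ → [x] before /ɣ/ (labiodental → velar, matching velar); /f/ → [ɸ] before /p/ (labiodental → bilabial, matching bilabial) — only place changes, and always toward the following segment.
Nothing changes in [χofvɔ]: there the adjacent consonants already agree in place (/f/ and /v/ are both labiodental), so this form is consistent with the same rule.
The trigger is the following segment, so the direction is regressive (anticipatory).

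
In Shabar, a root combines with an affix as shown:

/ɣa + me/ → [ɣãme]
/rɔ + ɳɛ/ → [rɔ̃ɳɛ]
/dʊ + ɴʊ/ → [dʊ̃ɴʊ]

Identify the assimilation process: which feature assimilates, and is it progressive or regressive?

regressive nasality assimilation (vowel nasalisation)

The vowel /a/ surfaces as nasalised [ã] next to the following nasal /m/ — it has acquired the [+nasal] feature of its neighbour.
The other forms show the same pattern: /ɔ/ → [ɔ̃] before /ɳ/; /ʊ/ → [ʊ̃] before /ɴ/ — each time a vowel is nasalised next to a following nasal.
Because the conditioning nasal is to the right of the vowel that changes, the process is regressive (anticipatory).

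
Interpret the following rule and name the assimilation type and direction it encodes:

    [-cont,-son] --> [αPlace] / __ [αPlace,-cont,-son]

regressive place assimilation

The shared variable α links the value of the place features (abbreviated [Place]) on the target to the same value on the neighbouring segment, so place is the feature that assimilates.
The conditioning segment sits to the right of the focus bar, meaning the trigger follows the segment that changes — regressive assimilation.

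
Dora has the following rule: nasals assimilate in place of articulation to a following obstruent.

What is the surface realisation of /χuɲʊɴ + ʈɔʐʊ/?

[χuɲʊɳʈɔʐʊ]

/ɴ/ is a voiced uvular nasal. The following trigger /ʈ/ is retroflex, so /ɴ/ must become retroflex as well.
A voiced retroflex nasal is [ɳ], so the surface segment is [ɳ].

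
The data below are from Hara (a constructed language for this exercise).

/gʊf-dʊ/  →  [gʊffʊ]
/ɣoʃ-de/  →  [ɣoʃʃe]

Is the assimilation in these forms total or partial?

Comparing underlying and surface forms, /d/ → [f] is the alternation; the neighbouring /f/ is constant.
The output [f] is identical to the trigger /f/ — every feature (place, manner, voicing) has been copied — so this is total assimilation.
The remaining alternation confirms this: /d/ → [ʃ] after /ʃ/ — in each case the output is a copy of the preceding consonant.

total assimilation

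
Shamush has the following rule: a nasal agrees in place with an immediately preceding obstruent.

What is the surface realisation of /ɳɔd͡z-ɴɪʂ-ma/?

[ɳɔd͡znɪʂɳa]

/ɴ/ is a voiced uvular nasal. The preceding trigger /d͡z/ is alveolar, so /ɴ/ must become alveolar as well.
A voiced alveolar nasal is [n], so the surface segment is [n].
The same rule applies at the second boundary: /m/ → [ɳ] next to /ʂ/.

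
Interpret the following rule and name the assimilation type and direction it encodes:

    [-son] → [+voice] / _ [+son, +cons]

The target ([-son], obstruents) acquires [+voice] next to a sonorant consonant ([+son, +cons]) — it takes on the voicing of its neighbour, so the feature that spreads is voicing.
The conditioning segment sits to the right of the focus bar, meaning the trigger follows the segment that changes — regressive assimilation.

regressive voicing assimilation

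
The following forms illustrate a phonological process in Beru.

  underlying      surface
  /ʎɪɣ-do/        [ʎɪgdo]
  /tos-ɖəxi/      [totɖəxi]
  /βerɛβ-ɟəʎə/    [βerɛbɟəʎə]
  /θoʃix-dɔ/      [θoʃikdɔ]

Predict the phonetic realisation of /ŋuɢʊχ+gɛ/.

[ŋuɢʊqgɛ]

The data show regressive manner assimilation: /ɣ/ → [g] before /d/; /s/ → [t] before /ɖ/; /β/ → [b] before /ɟ/; /x/ → [k] before /d/. In each pair only manner changes, matching the following consonant, while place and voice stay constant.
/χ/ is a voiceless uvular fricative. The following trigger /g/ is a stop, so /χ/ must become a stop as well.
A voiceless uvular stop is [q], so the surface segment is [q].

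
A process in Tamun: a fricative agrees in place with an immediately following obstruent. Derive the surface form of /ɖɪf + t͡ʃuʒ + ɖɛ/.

The rule targets /f/ (voiceless labiodental fricative), which sits before the trigger /t͡ʃ/ (postalveolar).
A voiceless postalveolar fricative is [ʃ], so the surface segment is [ʃ].
At the second juncture, /ʒ/ likewise becomes [ʐ] adjacent to /ɖ/.

[ɖɪʃt͡ʃuʐɖɛ]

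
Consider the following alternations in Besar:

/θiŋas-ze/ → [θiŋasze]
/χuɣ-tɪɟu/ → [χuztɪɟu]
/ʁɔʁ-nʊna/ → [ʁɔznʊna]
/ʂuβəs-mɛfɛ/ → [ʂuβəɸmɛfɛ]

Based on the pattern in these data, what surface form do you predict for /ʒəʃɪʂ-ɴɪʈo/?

[ʒəʃɪχɴɪʈo]

The data show regressive place assimilation: /ɣ/ → [z] before /t/; /ʁ/ → [z] before /n/; /s/ → [ɸ] before /m/. In each pair only place changes, matching the following consonant, while manner and voice stay constant.
Nothing changes in [θiŋasze]: there the adjacent consonants already agree in place (/s/ and /z/ are both alveolar), so this form is consistent with the same rule.
/ʂ/ is a voiceless retroflex fricative. The following trigger /ɴ/ is uvular, so /ʂ/ must become uvular as well.
The voiceless uvular fricative is [χ], so /ʂ/ → [χ].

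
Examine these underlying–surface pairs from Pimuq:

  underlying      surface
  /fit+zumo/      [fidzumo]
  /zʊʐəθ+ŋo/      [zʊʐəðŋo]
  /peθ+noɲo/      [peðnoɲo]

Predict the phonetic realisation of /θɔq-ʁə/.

The data show regressive voicing assimilation: /t/ → [d] before /z/; /θ/ → [ð] before /ŋ/; /θ/ → [ð] before /n/. In each pair only voicing changes, matching the following consonant, while place and manner stay constant.
/q/ is a voiceless uvular stop. The following trigger /ʁ/ is voiced, so /q/ must become voiced as well.
The voiced uvular stop is [ɢ], so /q/ → [ɢ].

[θɔɢʁə]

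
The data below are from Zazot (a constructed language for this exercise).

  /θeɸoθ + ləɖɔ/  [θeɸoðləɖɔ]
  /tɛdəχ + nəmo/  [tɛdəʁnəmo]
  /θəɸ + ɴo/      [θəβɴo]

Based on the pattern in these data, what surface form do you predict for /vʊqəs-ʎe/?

[vʊqəzʎe]

The data show regressive voicing assimilation: /θ/ → [ð] before /l/; /χ/ → [ʁ] before /n/; /ɸ/ → [β] before /ɴ/. In each pair only voicing changes, matching the following consonant, while place and manner stay constant.
The rule targets /s/ (voiceless alveolar fricative), which sits before the trigger /ʎ/ (voiced).
The voiced alveolar fricative is [z], so /s/ → [z].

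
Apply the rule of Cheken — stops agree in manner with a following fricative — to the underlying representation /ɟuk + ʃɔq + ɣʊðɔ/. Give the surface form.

[ɟuxʃɔχɣʊðɔ]

/k/ is a voiceless velar stop. The following trigger /ʃ/ is a fricative, so /k/ must become a fricative as well.
Changing only its manner to fricative gives [x] — the voiceless velar fricative.
At the second juncture, /q/ likewise becomes [χ] adjacent to /ɣ/.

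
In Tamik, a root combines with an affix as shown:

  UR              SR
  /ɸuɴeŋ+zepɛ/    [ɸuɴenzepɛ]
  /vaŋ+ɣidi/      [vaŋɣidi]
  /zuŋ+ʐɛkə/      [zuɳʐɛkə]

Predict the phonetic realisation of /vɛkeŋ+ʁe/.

[vɛkeɴʁe]

The data show regressive place assimilation: /ŋ/ → [n] before /z/; /ŋ/ → [ɳ] before /ʐ/. In each pair only place changes, matching the following consonant, while manner and voice stay constant.
Nothing changes in [vaŋɣidi]: there the adjacent consonants already agree in place (/ŋ/ and /ɣ/ are both velar), so this form is consistent with the same rule.
The rule targets /ŋ/ (voiced velar nasal), which sits before the trigger /ʁ/ (uvular).
Changing only its place to uvular gives [ɴ] — the voiced uvular nasal.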